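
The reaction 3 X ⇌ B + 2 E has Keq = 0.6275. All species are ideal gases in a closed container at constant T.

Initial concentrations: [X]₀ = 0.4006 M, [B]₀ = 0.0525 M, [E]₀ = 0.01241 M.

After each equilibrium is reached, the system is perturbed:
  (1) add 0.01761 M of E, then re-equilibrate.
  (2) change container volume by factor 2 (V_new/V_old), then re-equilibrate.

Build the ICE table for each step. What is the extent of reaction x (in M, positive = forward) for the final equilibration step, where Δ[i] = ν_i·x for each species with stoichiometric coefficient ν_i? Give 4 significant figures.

x = 0 M

Q₀ = 1.2577e-04 vs Keq = 0.6275 ⇒ Q<K, forward
Step 1:
                  X         B         E
  init       0.4006    0.0525   0.01241
  Δ         -0.2254   0.07512    0.1502
  eq         0.1752    0.1276    0.1627
  solve Keq expr → x = 0.07512; check Q = 0.6275
Then add 0.01761 M of E.
Step 2:
                  X         B         E
  init       0.1752    0.1276    0.1803
  Δ        0.007643 -0.002548 -0.005096
  eq         0.1829    0.1251    0.1752
  solve Keq expr → x = -0.002548; check Q = 0.6275
Then change container volume by factor 2 (V_new/V_old).
Step 3:
                  X         B         E
  init      0.09144   0.06254   0.08758
  Δ               0         0         0
  eq        0.09144   0.06254   0.08758
  solve Keq expr → x = 0; check Q = 0.6275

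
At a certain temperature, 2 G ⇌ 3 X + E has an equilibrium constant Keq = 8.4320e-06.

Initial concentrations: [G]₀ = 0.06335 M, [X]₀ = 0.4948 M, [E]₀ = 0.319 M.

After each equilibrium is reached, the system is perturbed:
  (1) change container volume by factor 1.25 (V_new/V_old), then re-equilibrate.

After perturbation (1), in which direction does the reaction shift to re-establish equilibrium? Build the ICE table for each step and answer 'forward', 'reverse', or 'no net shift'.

Q₀ = 9.629 vs Keq = 8.4320e-06 ⇒ Q>K, reverse
Step 1:
                  G         X         E
  init      0.06335    0.4948     0.319
  Δ          0.3168   -0.4752   -0.1584
  eq         0.3801   0.01965    0.1606
  solve Keq expr → x = -0.1584; check Q = 8.4320e-06
Then change container volume by factor 1.25 (V_new/V_old).
Step 2:
                  G         X         E
  init       0.3041   0.01572    0.1285
  Δ       -0.001613  0.002419 8.0628e-04
  eq         0.3025   0.01814    0.1293
  solve Keq expr → x = 8.0628e-04; check Q = 8.4320e-06

Direction: forward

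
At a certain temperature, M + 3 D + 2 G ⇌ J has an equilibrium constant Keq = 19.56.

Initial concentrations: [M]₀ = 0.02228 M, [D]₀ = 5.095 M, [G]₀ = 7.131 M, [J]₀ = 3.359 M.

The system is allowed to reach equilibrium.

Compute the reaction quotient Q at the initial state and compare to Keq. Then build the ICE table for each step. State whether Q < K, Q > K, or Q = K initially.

Q₀ = 0.02242; Q < K (proceeds forward)

Q₀ = 0.02242 vs Keq = 19.56 ⇒ Q<K, forward
Step 1:
                    M           D           G           J
  Initial     0.02228       5.095       7.131       3.359
  Change     -0.02225    -0.06676    -0.04451     0.02225
  Equil    2.7077e-05       5.028       7.086       3.381
  solve Keq expr → x = 0.02225; check Q = 19.56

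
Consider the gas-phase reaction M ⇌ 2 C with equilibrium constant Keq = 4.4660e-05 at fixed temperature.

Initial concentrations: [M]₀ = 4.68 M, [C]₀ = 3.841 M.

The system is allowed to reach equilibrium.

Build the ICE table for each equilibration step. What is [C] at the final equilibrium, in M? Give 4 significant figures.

Q₀ = 3.152 vs Keq = 4.4660e-05 ⇒ Q>K, reverse
Step 1:
                  M         C
  Initial      4.68     3.841
  Change      1.912    -3.824
  Equil       6.592   0.01716
  solve Keq expr → x = -1.912; check Q = 4.4660e-05

[C]_eq = 0.01716 M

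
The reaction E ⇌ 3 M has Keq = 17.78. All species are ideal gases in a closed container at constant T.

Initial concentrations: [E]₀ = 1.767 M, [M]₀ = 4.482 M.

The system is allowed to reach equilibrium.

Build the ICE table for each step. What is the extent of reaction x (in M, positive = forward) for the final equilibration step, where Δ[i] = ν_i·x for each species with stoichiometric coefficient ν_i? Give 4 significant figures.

x = -0.3729 M

Q₀ = 50.95 vs Keq = 17.78 ⇒ Q>K, reverse
Step 1:
                    E           M
  Initial       1.767       4.482
  Change       0.3729      -1.119
  Equil          2.14       3.363
  solve Keq expr → x = -0.3729; check Q = 17.78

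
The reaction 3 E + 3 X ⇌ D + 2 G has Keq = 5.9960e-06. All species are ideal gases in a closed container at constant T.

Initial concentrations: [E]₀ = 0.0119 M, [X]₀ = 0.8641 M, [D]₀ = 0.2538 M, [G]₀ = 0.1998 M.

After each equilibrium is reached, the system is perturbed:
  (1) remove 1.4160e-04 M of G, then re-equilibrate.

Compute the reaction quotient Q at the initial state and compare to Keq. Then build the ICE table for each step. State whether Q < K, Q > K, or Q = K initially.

Q₀ = 9319 vs Keq = 5.9960e-06 ⇒ Q>K, reverse
Step 1:
                   E          X          D          G
  I           0.0119     0.8641     0.2538     0.1998
  C           0.2977     0.2977   -0.09923    -0.1985
  E           0.3096      1.162     0.1546   0.001343
  solve Keq expr → x = -0.09923; check Q = 5.9960e-06
Then remove 1.4160e-04 M of G.
Step 2:
                   E          X          D          G
  I           0.3096      1.162     0.1546   0.001202
  C       -2.0936e-04 -2.0936e-04 6.9786e-05 1.3957e-04
  E           0.3094      1.162     0.1546   0.001341
  solve Keq expr → x = 6.9786e-05; check Q = 5.9960e-06

Q₀ = 9319; Q > K (proceeds reverse)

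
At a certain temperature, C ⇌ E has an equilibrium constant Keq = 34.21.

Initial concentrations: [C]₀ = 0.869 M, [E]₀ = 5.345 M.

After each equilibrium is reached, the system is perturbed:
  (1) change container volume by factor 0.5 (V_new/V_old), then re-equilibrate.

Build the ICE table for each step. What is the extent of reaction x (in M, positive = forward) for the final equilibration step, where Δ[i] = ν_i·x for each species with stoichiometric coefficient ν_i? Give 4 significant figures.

Q₀ = 6.151 vs Keq = 34.21 ⇒ Q<K, forward
Step 1:
                   C          E
  Initial      0.869      5.345
  Change     -0.6925     0.6925
  Equil       0.1765      6.038
  solve Keq expr → x = 0.6925; check Q = 34.21
Then change container volume by factor 0.5 (V_new/V_old).
Step 2:
                   C          E
  Initial      0.353      12.08
  Change           0          0
  Equil        0.353      12.08
  solve Keq expr → x = 0; check Q = 34.21

x = 0 M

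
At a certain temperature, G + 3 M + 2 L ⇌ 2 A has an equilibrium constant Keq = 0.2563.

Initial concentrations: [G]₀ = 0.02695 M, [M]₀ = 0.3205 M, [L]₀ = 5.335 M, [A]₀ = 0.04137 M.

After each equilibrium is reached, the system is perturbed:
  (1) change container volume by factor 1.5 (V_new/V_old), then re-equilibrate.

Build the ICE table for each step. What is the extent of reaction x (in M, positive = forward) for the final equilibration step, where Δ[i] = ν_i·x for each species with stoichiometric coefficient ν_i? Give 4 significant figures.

Q₀ = 0.06777 vs Keq = 0.2563 ⇒ Q<K, forward
Step 1:
                    G           M           L           A
  Initial     0.02695      0.3205       5.335     0.04137
  Change     -0.00855    -0.02565     -0.0171      0.0171
  Equil        0.0184      0.2949       5.318     0.05847
  solve Keq expr → x = 0.00855; check Q = 0.2563
Then change container volume by factor 1.5 (V_new/V_old).
Step 2:
                    G           M           L           A
  Initial     0.01227      0.1966       3.545     0.03898
  Change     0.006874     0.02062     0.01375    -0.01375
  Equil       0.01914      0.2172       3.559     0.02523
  solve Keq expr → x = -0.006874; check Q = 0.2563

x = -0.006874 M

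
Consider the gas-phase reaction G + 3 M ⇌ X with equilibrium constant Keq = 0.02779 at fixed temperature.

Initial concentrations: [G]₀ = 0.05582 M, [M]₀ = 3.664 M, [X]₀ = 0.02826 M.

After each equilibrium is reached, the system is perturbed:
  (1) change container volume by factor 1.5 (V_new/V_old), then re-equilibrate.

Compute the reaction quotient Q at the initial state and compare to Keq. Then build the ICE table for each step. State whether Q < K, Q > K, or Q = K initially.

Q₀ = 0.01029 vs Keq = 0.02779 ⇒ Q<K, forward
Step 1:
                   G          M          X
  Initial    0.05582      3.664    0.02826
  Change    -0.01931   -0.05794    0.01931
  Equil      0.03651      3.606    0.04757
  solve Keq expr → x = 0.01931; check Q = 0.02779
Then change container volume by factor 1.5 (V_new/V_old).
Step 2:
                   G          M          X
  Initial    0.02434      2.404    0.03172
  Change     0.01545    0.04634   -0.01545
  Equil      0.03979       2.45    0.01627
  solve Keq expr → x = -0.01545; check Q = 0.02779

Q₀ = 0.01029; Q < K (proceeds forward)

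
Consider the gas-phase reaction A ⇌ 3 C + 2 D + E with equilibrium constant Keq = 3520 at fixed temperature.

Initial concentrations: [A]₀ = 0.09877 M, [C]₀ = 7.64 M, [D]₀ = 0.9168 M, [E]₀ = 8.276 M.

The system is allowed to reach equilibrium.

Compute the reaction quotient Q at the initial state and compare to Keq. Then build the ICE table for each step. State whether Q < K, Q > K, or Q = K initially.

Q₀ = 3.1407e+04 vs Keq = 3520 ⇒ Q>K, reverse
Step 1:
                   A          C          D          E
  Initial    0.09877       7.64     0.9168      8.276
  Change      0.1727    -0.5181    -0.3454    -0.1727
  Equil       0.2715      7.122     0.5714      8.103
  solve Keq expr → x = -0.1727; check Q = 3520

Q₀ = 3.1407e+04; Q > K (proceeds reverse)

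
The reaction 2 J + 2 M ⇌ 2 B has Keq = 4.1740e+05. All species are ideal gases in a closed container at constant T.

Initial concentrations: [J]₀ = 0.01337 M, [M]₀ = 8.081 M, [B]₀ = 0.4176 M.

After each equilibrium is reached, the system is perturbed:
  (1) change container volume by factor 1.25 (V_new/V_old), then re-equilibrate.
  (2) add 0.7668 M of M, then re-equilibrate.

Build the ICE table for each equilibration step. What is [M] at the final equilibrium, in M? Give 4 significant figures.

Q₀ = 14.94 vs Keq = 4.1740e+05 ⇒ Q<K, forward
Step 1:
                    J           M           B
  I           0.01337       8.081      0.4176
  C          -0.01329    -0.01329     0.01329
  E        8.2668e-05       8.068      0.4309
  solve Keq expr → x = 0.006644; check Q = 4.1740e+05
Then change container volume by factor 1.25 (V_new/V_old).
Step 2:
                    J           M           B
  I        6.6134e-05       6.454      0.3447
  C        1.6529e-05  1.6529e-05 -1.6529e-05
  E        8.2664e-05       6.454      0.3447
  solve Keq expr → x = -8.2647e-06; check Q = 4.1740e+05
Then add 0.7668 M of M.
Step 3:
                    J           M           B
  I        8.2664e-05       7.221      0.3447
  C       -8.7761e-06 -8.7761e-06  8.7761e-06
  E        7.3888e-05       7.221      0.3447
  solve Keq expr → x = 4.3881e-06; check Q = 4.1740e+05

[M]_eq = 7.221 M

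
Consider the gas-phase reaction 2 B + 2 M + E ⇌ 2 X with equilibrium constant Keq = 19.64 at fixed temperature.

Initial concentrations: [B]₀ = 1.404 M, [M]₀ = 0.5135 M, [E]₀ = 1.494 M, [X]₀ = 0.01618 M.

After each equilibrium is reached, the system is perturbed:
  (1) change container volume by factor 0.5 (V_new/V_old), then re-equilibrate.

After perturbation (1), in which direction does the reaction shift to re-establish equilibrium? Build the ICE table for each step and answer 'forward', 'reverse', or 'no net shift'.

Direction: forward

Q₀ = 3.3713e-04 vs Keq = 19.64 ⇒ Q<K, forward
Step 1:
                    B           M           E           X
  init          1.404      0.5135       1.494     0.01618
  Δ            -0.424      -0.424      -0.212       0.424
  eq             0.98     0.08951       1.282      0.4402
  solve Keq expr → x = 0.212; check Q = 19.64
Then change container volume by factor 0.5 (V_new/V_old).
Step 2:
                    B           M           E           X
  init           1.96       0.179       2.564      0.8803
  Δ           -0.1036     -0.1036    -0.05178      0.1036
  eq            1.856     0.07545       2.512      0.9839
  solve Keq expr → x = 0.05178; check Q = 19.64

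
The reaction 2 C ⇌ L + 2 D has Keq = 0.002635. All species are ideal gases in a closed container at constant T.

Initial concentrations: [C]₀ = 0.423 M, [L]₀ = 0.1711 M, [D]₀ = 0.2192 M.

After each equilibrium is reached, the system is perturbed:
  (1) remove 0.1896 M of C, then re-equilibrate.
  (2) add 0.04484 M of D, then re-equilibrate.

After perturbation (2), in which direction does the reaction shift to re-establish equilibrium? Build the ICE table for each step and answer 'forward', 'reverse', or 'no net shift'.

Direction: reverse

Q₀ = 0.04595 vs Keq = 0.002635 ⇒ Q>K, reverse
Step 1:
                  C         L         D
  Initial     0.423    0.1711    0.2192
  Change     0.1315  -0.06575   -0.1315
  Equil      0.5545    0.1053    0.0877
  solve Keq expr → x = -0.06575; check Q = 0.002635
Then remove 0.1896 M of C.
Step 2:
                  C         L         D
  Initial    0.3649    0.1053    0.0877
  Change    0.02277  -0.01139  -0.02277
  Equil      0.3877   0.09396   0.06492
  solve Keq expr → x = -0.01139; check Q = 0.002635
Then add 0.04484 M of D.
Step 3:
                  C         L         D
  Initial    0.3877   0.09396    0.1098
  Change    0.03242  -0.01621  -0.03242
  Equil      0.4201   0.07775   0.07734
  solve Keq expr → x = -0.01621; check Q = 0.002635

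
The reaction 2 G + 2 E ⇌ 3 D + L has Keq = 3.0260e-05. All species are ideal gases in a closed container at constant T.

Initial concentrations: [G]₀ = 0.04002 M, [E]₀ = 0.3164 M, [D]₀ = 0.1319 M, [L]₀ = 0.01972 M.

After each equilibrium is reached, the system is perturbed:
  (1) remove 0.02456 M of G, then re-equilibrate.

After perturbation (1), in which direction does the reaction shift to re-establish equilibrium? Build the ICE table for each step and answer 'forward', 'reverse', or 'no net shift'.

Direction: reverse

Q₀ = 0.2822 vs Keq = 3.0260e-05 ⇒ Q>K, reverse
Step 1:
                    G           E           D           L
  init        0.04002      0.3164      0.1319     0.01972
  Δ           0.03932     0.03932    -0.05897    -0.01966
  eq          0.07934      0.3557     0.07293  6.2138e-05
  solve Keq expr → x = -0.01966; check Q = 3.0260e-05
Then remove 0.02456 M of G.
Step 2:
                    G           E           D           L
  init        0.05478      0.3557     0.07293  6.2138e-05
  Δ        6.4636e-05  6.4636e-05 -9.6953e-05 -3.2318e-05
  eq          0.05484      0.3558     0.07283  2.9820e-05
  solve Keq expr → x = -3.2318e-05; check Q = 3.0260e-05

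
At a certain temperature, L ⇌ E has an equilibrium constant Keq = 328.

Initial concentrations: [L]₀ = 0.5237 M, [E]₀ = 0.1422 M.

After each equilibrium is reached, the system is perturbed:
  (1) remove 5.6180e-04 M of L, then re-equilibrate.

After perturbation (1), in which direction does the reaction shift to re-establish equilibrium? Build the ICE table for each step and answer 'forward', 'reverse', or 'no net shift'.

Q₀ = 0.2715 vs Keq = 328 ⇒ Q<K, forward
Step 1:
                    L           E
  Initial      0.5237      0.1422
  Change      -0.5217      0.5217
  Equil      0.002024      0.6639
  solve Keq expr → x = 0.5217; check Q = 328
Then remove 5.6180e-04 M of L.
Step 2:
                    L           E
  Initial    0.001462      0.6639
  Change   5.6009e-04 -5.6009e-04
  Equil      0.002022      0.6633
  solve Keq expr → x = -5.6009e-04; check Q = 328

Direction: reverse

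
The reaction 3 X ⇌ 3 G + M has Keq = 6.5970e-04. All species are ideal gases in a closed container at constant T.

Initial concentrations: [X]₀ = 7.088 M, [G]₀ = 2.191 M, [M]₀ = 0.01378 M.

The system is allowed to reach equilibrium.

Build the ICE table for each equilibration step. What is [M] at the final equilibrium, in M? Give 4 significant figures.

[M]_eq = 0.02144 M

Q₀ = 4.0701e-04 vs Keq = 6.5970e-04 ⇒ Q<K, forward
Step 1:
                  X         G         M
  I           7.088     2.191   0.01378
  C        -0.02297   0.02297  0.007657
  E           7.065     2.214   0.02144
  solve Keq expr → x = 0.007657; check Q = 6.5970e-04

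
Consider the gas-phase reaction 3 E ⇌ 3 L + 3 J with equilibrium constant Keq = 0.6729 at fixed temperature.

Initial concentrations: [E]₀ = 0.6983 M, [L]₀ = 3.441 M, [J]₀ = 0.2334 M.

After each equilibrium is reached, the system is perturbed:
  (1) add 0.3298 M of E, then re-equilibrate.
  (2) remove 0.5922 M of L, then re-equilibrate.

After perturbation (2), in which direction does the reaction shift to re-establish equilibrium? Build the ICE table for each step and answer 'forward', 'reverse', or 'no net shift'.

Direction: forward

Q₀ = 1.521 vs Keq = 0.6729 ⇒ Q>K, reverse
Step 1:
                    E           L           J
  Initial      0.6983       3.441      0.2334
  Change      0.04241    -0.04241    -0.04241
  Equil        0.7407       3.399       0.191
  solve Keq expr → x = -0.01414; check Q = 0.6729
Then add 0.3298 M of E.
Step 2:
                    E           L           J
  Initial       1.071       3.399       0.191
  Change      -0.0638      0.0638      0.0638
  Equil         1.007       3.462      0.2548
  solve Keq expr → x = 0.02127; check Q = 0.6729
Then remove 0.5922 M of L.
Step 3:
                    E           L           J
  Initial       1.007        2.87      0.2548
  Change     -0.03736     0.03736     0.03736
  Equil        0.9694       2.908      0.2921
  solve Keq expr → x = 0.01245; check Q = 0.6729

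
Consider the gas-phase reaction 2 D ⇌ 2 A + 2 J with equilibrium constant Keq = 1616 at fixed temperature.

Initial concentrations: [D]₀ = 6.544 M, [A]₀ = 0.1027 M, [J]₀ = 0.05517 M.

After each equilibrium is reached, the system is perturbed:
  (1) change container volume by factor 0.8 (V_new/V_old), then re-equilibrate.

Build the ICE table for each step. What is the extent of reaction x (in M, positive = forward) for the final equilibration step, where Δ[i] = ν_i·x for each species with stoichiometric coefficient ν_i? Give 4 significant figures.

Q₀ = 7.4965e-07 vs Keq = 1616 ⇒ Q<K, forward
Step 1:
                   D          A          J
  init         6.544     0.1027    0.05517
  Δ            -5.71       5.71       5.71
  eq          0.8337      5.813      5.765
  solve Keq expr → x = 2.855; check Q = 1616
Then change container volume by factor 0.8 (V_new/V_old).
Step 2:
                   D          A          J
  init         1.042      7.266      7.207
  Δ           0.1922    -0.1922    -0.1922
  eq           1.234      7.074      7.015
  solve Keq expr → x = -0.09612; check Q = 1616

x = -0.09612 M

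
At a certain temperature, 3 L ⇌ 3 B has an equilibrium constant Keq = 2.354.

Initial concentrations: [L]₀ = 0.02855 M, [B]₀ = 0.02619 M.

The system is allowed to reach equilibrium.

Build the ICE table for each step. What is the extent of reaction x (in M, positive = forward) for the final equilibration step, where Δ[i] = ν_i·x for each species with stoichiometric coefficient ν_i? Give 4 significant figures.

x = 0.001686 M

Q₀ = 0.7719 vs Keq = 2.354 ⇒ Q<K, forward
Step 1:
                  L         B
  I         0.02855   0.02619
  C       -0.005059  0.005059
  E         0.02349   0.03125
  solve Keq expr → x = 0.001686; check Q = 2.354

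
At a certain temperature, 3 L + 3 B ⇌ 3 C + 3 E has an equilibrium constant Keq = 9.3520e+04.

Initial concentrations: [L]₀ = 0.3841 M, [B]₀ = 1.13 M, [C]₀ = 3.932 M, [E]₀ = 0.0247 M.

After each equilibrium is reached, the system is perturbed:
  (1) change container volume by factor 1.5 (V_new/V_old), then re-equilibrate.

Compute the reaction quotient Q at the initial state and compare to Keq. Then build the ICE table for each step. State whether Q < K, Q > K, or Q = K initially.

Q₀ = 0.0112 vs Keq = 9.3520e+04 ⇒ Q<K, forward
Step 1:
                  L         B         C         E
  I          0.3841      1.13     3.932    0.0247
  C         -0.3406   -0.3406    0.3406    0.3406
  E         0.04355    0.7894     4.273    0.3653
  solve Keq expr → x = 0.1135; check Q = 9.3520e+04
Then change container volume by factor 1.5 (V_new/V_old).
Step 2:
                  L         B         C         E
  I         0.02903    0.5263     2.848    0.2435
  C               0         0         0         0
  E         0.02903    0.5263     2.848    0.2435
  solve Keq expr → x = 0; check Q = 9.3520e+04

Q₀ = 0.0112; Q < K (proceeds forward)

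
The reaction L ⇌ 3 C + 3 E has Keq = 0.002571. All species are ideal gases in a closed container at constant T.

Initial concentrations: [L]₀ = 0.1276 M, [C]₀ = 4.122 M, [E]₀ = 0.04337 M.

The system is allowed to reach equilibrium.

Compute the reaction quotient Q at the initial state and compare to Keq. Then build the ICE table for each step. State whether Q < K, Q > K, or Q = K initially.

Q₀ = 0.04478 vs Keq = 0.002571 ⇒ Q>K, reverse
Step 1:
                    L           C           E
  init         0.1276       4.122     0.04337
  Δ          0.008719    -0.02616    -0.02616
  eq           0.1363       4.096     0.01721
  solve Keq expr → x = -0.008719; check Q = 0.002571

Q₀ = 0.04478; Q > K (proceeds reverse)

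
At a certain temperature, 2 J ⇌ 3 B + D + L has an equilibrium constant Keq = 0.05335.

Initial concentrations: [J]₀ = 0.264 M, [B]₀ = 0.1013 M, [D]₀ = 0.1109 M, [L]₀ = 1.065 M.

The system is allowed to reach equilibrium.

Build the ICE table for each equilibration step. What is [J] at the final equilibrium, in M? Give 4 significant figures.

Q₀ = 0.001762 vs Keq = 0.05335 ⇒ Q<K, forward
Step 1:
                   J          B          D          L
  Initial      0.264     0.1013     0.1109      1.065
  Change    -0.07999       0.12    0.03999    0.03999
  Equil        0.184     0.2213     0.1509      1.105
  solve Keq expr → x = 0.03999; check Q = 0.05335

[J]_eq = 0.184 M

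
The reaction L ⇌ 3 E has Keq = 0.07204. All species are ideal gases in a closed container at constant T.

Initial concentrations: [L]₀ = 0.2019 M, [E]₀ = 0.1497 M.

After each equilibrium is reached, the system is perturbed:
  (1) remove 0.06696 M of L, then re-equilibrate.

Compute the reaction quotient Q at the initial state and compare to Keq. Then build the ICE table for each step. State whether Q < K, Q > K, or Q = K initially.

Q₀ = 0.01662; Q < K (proceeds forward)

Q₀ = 0.01662 vs Keq = 0.07204 ⇒ Q<K, forward
Step 1:
                   L          E
  I           0.2019     0.1497
  C         -0.02758    0.08274
  E           0.1743     0.2324
  solve Keq expr → x = 0.02758; check Q = 0.07204
Then remove 0.06696 M of L.
Step 2:
                   L          E
  I           0.1074     0.2324
  C         0.009642   -0.02893
  E            0.117     0.2035
  solve Keq expr → x = -0.009642; check Q = 0.07204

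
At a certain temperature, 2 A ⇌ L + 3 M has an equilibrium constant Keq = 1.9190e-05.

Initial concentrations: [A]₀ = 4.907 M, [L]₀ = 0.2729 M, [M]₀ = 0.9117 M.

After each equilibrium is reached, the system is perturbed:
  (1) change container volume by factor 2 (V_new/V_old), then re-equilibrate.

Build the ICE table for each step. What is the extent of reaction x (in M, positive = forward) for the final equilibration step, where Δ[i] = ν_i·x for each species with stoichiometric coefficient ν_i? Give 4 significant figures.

x = 0.01343 M

Q₀ = 0.008589 vs Keq = 1.9190e-05 ⇒ Q>K, reverse
Step 1:
                   A          L          M
  I            4.907     0.2729     0.9117
  C           0.4547    -0.2274    -0.6821
  E            5.362    0.04555     0.2296
  solve Keq expr → x = -0.2274; check Q = 1.9190e-05
Then change container volume by factor 2 (V_new/V_old).
Step 2:
                   A          L          M
  I            2.681    0.02277     0.1148
  C         -0.02687    0.01343     0.0403
  E            2.654    0.03621     0.1551
  solve Keq expr → x = 0.01343; check Q = 1.9190e-05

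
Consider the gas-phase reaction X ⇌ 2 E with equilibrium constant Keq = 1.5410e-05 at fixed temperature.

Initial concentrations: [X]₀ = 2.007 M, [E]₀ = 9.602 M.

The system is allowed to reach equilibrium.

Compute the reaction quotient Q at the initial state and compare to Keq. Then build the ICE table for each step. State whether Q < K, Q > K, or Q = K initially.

Q₀ = 45.94 vs Keq = 1.5410e-05 ⇒ Q>K, reverse
Step 1:
                  X         E
  I           2.007     9.602
  C           4.796    -9.592
  E           6.803   0.01024
  solve Keq expr → x = -4.796; check Q = 1.5410e-05

Q₀ = 45.94; Q > K (proceeds reverse)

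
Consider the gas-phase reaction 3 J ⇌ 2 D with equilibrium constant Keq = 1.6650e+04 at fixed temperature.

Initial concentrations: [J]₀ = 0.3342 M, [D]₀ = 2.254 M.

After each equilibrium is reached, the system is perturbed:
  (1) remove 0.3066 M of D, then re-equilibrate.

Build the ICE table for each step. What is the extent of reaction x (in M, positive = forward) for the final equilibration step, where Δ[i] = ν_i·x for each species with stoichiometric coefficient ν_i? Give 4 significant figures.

x = 0.002002 M

Q₀ = 136.1 vs Keq = 1.6650e+04 ⇒ Q<K, forward
Step 1:
                   J          D
  Initial     0.3342      2.254
  Change     -0.2634     0.1756
  Equil      0.07078       2.43
  solve Keq expr → x = 0.08781; check Q = 1.6650e+04
Then remove 0.3066 M of D.
Step 2:
                   J          D
  Initial    0.07078      2.123
  Change   -0.006006   0.004004
  Equil      0.06477      2.127
  solve Keq expr → x = 0.002002; check Q = 1.6650e+04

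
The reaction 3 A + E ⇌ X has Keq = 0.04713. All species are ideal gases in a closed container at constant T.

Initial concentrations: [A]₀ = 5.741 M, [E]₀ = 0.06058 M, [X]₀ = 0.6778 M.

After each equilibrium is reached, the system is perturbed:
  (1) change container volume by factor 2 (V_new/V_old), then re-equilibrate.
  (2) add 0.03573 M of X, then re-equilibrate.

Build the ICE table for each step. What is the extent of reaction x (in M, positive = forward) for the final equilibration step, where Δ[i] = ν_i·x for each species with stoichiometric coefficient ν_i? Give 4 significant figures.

Q₀ = 0.05913 vs Keq = 0.04713 ⇒ Q>K, reverse
Step 1:
                  A         E         X
  I           5.741   0.06058    0.6778
  C          0.0377   0.01257  -0.01257
  E           5.779   0.07315    0.6652
  solve Keq expr → x = -0.01257; check Q = 0.04713
Then change container volume by factor 2 (V_new/V_old).
Step 2:
                  A         E         X
  I           2.889   0.03657    0.3326
  C          0.3226    0.1075   -0.1075
  E           3.212    0.1441    0.2251
  solve Keq expr → x = -0.1075; check Q = 0.04713
Then add 0.03573 M of X.
Step 3:
                  A         E         X
  I           3.212    0.1441    0.2608
  C         0.03301     0.011    -0.011
  E           3.245    0.1551    0.2498
  solve Keq expr → x = -0.011; check Q = 0.04713

x = -0.011 M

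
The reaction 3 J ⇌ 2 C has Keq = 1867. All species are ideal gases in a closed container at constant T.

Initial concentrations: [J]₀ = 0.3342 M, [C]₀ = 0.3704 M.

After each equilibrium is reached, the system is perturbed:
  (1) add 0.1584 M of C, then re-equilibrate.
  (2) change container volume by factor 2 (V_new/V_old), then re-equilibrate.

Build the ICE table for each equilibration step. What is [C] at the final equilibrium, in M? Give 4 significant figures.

[C]_eq = 0.349 M

Q₀ = 3.676 vs Keq = 1867 ⇒ Q<K, forward
Step 1:
                  J         C
  Initial    0.3342    0.3704
  Change    -0.2793    0.1862
  Equil     0.05495    0.5566
  solve Keq expr → x = 0.09308; check Q = 1867
Then add 0.1584 M of C.
Step 2:
                  J         C
  Initial   0.05495     0.715
  Change   0.009597 -0.006398
  Equil     0.06455    0.7086
  solve Keq expr → x = -0.003199; check Q = 1867
Then change container volume by factor 2 (V_new/V_old).
Step 3:
                  J         C
  Initial   0.03227    0.3543
  Change    0.00798  -0.00532
  Equil     0.04025     0.349
  solve Keq expr → x = -0.00266; check Q = 1867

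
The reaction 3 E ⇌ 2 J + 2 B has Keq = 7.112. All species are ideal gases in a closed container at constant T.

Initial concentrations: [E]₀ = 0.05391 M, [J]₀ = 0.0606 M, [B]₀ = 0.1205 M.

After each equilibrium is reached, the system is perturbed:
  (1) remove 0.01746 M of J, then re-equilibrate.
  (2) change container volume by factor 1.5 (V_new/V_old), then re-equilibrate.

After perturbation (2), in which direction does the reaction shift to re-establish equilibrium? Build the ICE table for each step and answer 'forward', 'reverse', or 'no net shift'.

Direction: forward

Q₀ = 0.3403 vs Keq = 7.112 ⇒ Q<K, forward
Step 1:
                   E          J          B
  Initial    0.05391     0.0606     0.1205
  Change    -0.02812    0.01874    0.01874
  Equil      0.02579    0.07934     0.1392
  solve Keq expr → x = 0.009372; check Q = 7.112
Then remove 0.01746 M of J.
Step 2:
                   E          J          B
  Initial    0.02579    0.06188     0.1392
  Change   -0.003209   0.002139   0.002139
  Equil      0.02259    0.06402     0.1414
  solve Keq expr → x = 0.00107; check Q = 7.112
Then change container volume by factor 1.5 (V_new/V_old).
Step 3:
                   E          J          B
  Initial    0.01506    0.04268    0.09426
  Change   -0.001587   0.001058   0.001058
  Equil      0.01347    0.04374    0.09531
  solve Keq expr → x = 5.2904e-04; check Q = 7.112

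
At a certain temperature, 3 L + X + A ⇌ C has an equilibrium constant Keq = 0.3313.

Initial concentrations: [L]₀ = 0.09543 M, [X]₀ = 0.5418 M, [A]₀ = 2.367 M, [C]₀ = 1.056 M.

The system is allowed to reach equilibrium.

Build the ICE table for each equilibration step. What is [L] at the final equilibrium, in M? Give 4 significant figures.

[L]_eq = 1.003 M

Q₀ = 947.5 vs Keq = 0.3313 ⇒ Q>K, reverse
Step 1:
                  L         X         A         C
  Initial   0.09543    0.5418     2.367     1.056
  Change     0.9076    0.3025    0.3025   -0.3025
  Equil       1.003    0.8443      2.67    0.7535
  solve Keq expr → x = -0.3025; check Q = 0.3313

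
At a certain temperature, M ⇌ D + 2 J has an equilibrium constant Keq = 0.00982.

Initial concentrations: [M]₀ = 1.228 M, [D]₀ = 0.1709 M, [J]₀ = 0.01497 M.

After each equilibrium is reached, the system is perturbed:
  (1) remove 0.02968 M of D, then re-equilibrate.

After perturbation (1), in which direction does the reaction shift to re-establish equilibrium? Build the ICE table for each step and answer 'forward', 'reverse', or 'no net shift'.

Q₀ = 3.1188e-05 vs Keq = 0.00982 ⇒ Q<K, forward
Step 1:
                    M           D           J
  init          1.228      0.1709     0.01497
  Δ          -0.09483     0.09483      0.1897
  eq            1.133      0.2657      0.2046
  solve Keq expr → x = 0.09483; check Q = 0.00982
Then remove 0.02968 M of D.
Step 2:
                    M           D           J
  init          1.133      0.2361      0.2046
  Δ           -0.0049      0.0049      0.0098
  eq            1.128       0.241      0.2144
  solve Keq expr → x = 0.0049; check Q = 0.00982

Direction: forward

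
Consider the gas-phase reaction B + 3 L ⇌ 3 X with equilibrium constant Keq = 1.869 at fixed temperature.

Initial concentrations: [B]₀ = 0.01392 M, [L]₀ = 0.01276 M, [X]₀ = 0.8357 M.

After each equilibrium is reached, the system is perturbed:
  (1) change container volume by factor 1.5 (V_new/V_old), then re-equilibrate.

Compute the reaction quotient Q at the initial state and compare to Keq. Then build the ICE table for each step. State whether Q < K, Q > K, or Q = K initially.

Q₀ = 2.0182e+07 vs Keq = 1.869 ⇒ Q>K, reverse
Step 1:
                    B           L           X
  Initial     0.01392     0.01276      0.8357
  Change        0.163      0.4889     -0.4889
  Equil        0.1769      0.5016      0.3468
  solve Keq expr → x = -0.163; check Q = 1.869
Then change container volume by factor 1.5 (V_new/V_old).
Step 2:
                    B           L           X
  Initial      0.1179      0.3344      0.2312
  Change     0.005411     0.01623    -0.01623
  Equil        0.1233      0.3506       0.215
  solve Keq expr → x = -0.005411; check Q = 1.869

Q₀ = 2.0182e+07; Q > K (proceeds reverse)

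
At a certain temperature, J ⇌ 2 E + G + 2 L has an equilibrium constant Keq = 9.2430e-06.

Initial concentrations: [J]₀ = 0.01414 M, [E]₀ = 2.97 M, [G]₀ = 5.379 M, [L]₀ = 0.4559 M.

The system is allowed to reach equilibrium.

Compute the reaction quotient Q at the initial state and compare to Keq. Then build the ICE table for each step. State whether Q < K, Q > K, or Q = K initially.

Q₀ = 697.4 vs Keq = 9.2430e-06 ⇒ Q>K, reverse
Step 1:
                   J          E          G          L
  init       0.01414       2.97      5.379     0.4559
  Δ           0.2278    -0.4556    -0.2278    -0.4556
  eq           0.242      2.514      5.151 2.6206e-04
  solve Keq expr → x = -0.2278; check Q = 9.2430e-06

Q₀ = 697.4; Q > K (proceeds reverse)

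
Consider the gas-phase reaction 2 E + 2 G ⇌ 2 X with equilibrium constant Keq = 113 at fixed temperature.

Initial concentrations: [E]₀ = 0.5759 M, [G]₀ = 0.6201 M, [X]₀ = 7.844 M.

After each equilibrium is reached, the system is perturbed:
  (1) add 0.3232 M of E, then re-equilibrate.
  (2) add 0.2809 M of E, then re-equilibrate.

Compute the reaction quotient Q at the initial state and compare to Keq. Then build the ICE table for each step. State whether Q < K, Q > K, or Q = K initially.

Q₀ = 482.5 vs Keq = 113 ⇒ Q>K, reverse
Step 1:
                    E           G           X
  I            0.5759      0.6201       7.844
  C            0.2476      0.2476     -0.2476
  E            0.8235      0.8677       7.596
  solve Keq expr → x = -0.1238; check Q = 113
Then add 0.3232 M of E.
Step 2:
                    E           G           X
  I             1.147      0.8677       7.596
  C           -0.1427     -0.1427      0.1427
  E             1.004      0.7251       7.739
  solve Keq expr → x = 0.07133; check Q = 113
Then add 0.2809 M of E.
Step 3:
                    E           G           X
  I             1.285      0.7251       7.739
  C           -0.1017     -0.1017      0.1017
  E             1.183      0.6234       7.841
  solve Keq expr → x = 0.05086; check Q = 113

Q₀ = 482.5; Q > K (proceeds reverse)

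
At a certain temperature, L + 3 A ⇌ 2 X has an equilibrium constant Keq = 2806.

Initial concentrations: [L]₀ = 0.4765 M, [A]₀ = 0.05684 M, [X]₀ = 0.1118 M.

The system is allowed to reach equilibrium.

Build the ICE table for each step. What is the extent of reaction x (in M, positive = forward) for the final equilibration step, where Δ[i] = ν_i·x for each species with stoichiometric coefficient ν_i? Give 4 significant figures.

Q₀ = 142.8 vs Keq = 2806 ⇒ Q<K, forward
Step 1:
                  L         A         X
  Initial    0.4765   0.05684    0.1118
  Change   -0.01097  -0.03292   0.02194
  Equil      0.4655   0.02392    0.1337
  solve Keq expr → x = 0.01097; check Q = 2806

x = 0.01097 M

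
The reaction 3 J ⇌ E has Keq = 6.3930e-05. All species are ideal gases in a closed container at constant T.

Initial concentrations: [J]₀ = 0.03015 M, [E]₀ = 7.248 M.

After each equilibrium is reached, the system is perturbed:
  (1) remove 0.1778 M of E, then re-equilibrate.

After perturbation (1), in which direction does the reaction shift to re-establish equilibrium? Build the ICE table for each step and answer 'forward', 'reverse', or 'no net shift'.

Q₀ = 2.6446e+05 vs Keq = 6.3930e-05 ⇒ Q>K, reverse
Step 1:
                  J         E
  init      0.03015     7.248
  Δ           20.16    -6.721
  eq          20.19    0.5265
  solve Keq expr → x = -6.721; check Q = 6.3930e-05
Then remove 0.1778 M of E.
Step 2:
                  J         E
  init        20.19    0.3487
  Δ         -0.4338    0.1446
  eq          19.76    0.4933
  solve Keq expr → x = 0.1446; check Q = 6.3930e-05

Direction: forward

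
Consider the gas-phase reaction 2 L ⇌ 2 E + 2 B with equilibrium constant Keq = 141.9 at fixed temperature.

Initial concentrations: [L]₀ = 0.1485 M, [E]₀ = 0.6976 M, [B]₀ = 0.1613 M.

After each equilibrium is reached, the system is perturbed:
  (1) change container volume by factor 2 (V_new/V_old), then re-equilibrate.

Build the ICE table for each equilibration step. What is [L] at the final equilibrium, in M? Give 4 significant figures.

Q₀ = 0.5742 vs Keq = 141.9 ⇒ Q<K, forward
Step 1:
                    L           E           B
  init         0.1485      0.6976      0.1613
  Δ           -0.1284      0.1284      0.1284
  eq          0.02009       0.826      0.2897
  solve Keq expr → x = 0.06421; check Q = 141.9
Then change container volume by factor 2 (V_new/V_old).
Step 2:
                    L           E           B
  init        0.01004       0.413      0.1449
  Δ         -0.004796    0.004796    0.004796
  eq         0.005249      0.4178      0.1497
  solve Keq expr → x = 0.002398; check Q = 141.9

[L]_eq = 0.005249 M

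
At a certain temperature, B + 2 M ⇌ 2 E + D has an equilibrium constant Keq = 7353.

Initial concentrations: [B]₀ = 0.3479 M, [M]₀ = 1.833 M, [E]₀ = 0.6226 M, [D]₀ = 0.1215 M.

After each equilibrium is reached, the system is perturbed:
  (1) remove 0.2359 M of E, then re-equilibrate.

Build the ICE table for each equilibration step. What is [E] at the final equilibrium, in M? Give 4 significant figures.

[E]_eq = 1.082 M

Q₀ = 0.04029 vs Keq = 7353 ⇒ Q<K, forward
Step 1:
                   B          M          E          D
  Initial     0.3479      1.833     0.6226     0.1215
  Change     -0.3478    -0.6956     0.6956     0.3478
  Equil   8.5739e-05      1.137      1.318     0.4693
  solve Keq expr → x = 0.3478; check Q = 7353
Then remove 0.2359 M of E.
Step 2:
                   B          M          E          D
  Initial 8.5739e-05      1.137      1.082     0.4693
  Change  -2.7925e-05 -5.5851e-05 5.5851e-05 2.7925e-05
  Equil   5.7813e-05      1.137      1.082     0.4693
  solve Keq expr → x = 2.7925e-05; check Q = 7353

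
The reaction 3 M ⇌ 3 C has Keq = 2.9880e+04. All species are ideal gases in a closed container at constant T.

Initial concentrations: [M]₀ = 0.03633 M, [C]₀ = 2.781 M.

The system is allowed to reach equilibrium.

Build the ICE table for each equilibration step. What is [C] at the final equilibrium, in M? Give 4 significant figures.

Q₀ = 4.4855e+05 vs Keq = 2.9880e+04 ⇒ Q>K, reverse
Step 1:
                  M         C
  Initial   0.03633     2.781
  Change    0.05163  -0.05163
  Equil     0.08796     2.729
  solve Keq expr → x = -0.01721; check Q = 2.9880e+04

[C]_eq = 2.729 M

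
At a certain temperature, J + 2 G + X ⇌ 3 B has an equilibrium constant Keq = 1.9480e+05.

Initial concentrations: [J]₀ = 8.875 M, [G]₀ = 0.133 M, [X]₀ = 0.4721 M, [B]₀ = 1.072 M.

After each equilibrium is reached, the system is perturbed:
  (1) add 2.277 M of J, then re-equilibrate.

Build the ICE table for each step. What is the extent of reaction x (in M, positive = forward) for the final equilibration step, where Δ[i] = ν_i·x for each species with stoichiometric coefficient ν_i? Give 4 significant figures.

Q₀ = 16.62 vs Keq = 1.9480e+05 ⇒ Q<K, forward
Step 1:
                    J           G           X           B
  Initial       8.875       0.133      0.4721       1.072
  Change     -0.06564     -0.1313    -0.06564      0.1969
  Equil         8.809    0.001712      0.4065       1.269
  solve Keq expr → x = 0.06564; check Q = 1.9480e+05
Then add 2.277 M of J.
Step 2:
                    J           G           X           B
  Initial       11.09    0.001712      0.4065       1.269
  Change  -9.2587e-05 -1.8517e-04 -9.2587e-05  2.7776e-04
  Equil         11.09    0.001526      0.4064       1.269
  solve Keq expr → x = 9.2587e-05; check Q = 1.9480e+05

x = 9.2587e-05 M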